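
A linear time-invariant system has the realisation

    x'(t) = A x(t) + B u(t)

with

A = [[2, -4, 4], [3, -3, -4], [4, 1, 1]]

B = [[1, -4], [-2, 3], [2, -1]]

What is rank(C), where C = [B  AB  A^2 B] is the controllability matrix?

3

AB = [[18, -24], [1, -17], [4, -14]]
A^2B = [[48, -36], [35, 35], [77, -127]]
Controllability matrix C = [B  AB  A^2B] = [[1, -4, 18, -24, 48, -36], [-2, 3, 1, -17, 35, 35], [2, -1, 4, -14, 77, -127]]
Take the 3×3 submatrix of C formed by columns 1, 2, 3: [[1, -4, 18], [-2, 3, 1], [2, -1, 4]]. Its determinant is 1·(3·4 - 1·(-1)) - (-4)·((-2)·4 - 1·2) + 18·((-2)·(-1) - 3·2) = 1·13 - (-4)·(-10) + 18·(-4) = -99 ≠ 0.
So rank(C) ≥ 3; since C has 3 rows, rank(C) = 3.
rank(C) = 3 = n, so the pair (A, B) is completely controllable.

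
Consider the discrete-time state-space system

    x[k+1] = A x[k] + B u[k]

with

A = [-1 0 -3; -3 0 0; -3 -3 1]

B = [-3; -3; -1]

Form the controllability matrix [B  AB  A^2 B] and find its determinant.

1836

AB = [[6], [9], [17]]
A^2B = [[-57], [-18], [-28]]
Controllability matrix C = [B  AB  A^2B] = [[-3, 6, -57], [-3, 9, -18], [-1, 17, -28]]
Expanding along the first row, det(C) = (-3)·(9·(-28) - (-18)·17) - 6·((-3)·(-28) - (-18)·(-1)) + (-57)·((-3)·17 - 9·(-1)) = (-3)·54 - 6·66 + (-57)·(-42) = 1836
Since det(C) ≠ 0, rank(C) = 3 and the system is completely controllable.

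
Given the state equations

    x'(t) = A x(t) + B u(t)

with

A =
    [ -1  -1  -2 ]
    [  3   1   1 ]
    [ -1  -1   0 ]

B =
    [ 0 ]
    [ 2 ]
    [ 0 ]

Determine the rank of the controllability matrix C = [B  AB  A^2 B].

AB = [[-2], [2], [-2]]
A^2B = [[4], [-6], [0]]
Controllability matrix C = [B  AB  A^2B] = [[0, -2, 4], [2, 2, -6], [0, -2, 0]]
det(C) = 0·(2·0 - (-6)·(-2)) - (-2)·(2·0 - (-6)·0) + 4·(2·(-2) - 2·0) = 0·(-12) - (-2)·0 + 4·(-4) = -16 ≠ 0, so rank(C) = 3.
rank(C) = 3 = n, so the pair (A, B) is completely controllable.

3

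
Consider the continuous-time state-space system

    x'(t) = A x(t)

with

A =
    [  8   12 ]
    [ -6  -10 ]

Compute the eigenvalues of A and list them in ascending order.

-4, 2

det(sI - A) = s^2 - (tr A)s + det A, with tr A = 8 + (-10) = -2 and det A = 8·(-10) - 12·(-6) = -80 - (-72) = -8.
So p(s) = det(sI - A) = s^2 + 2s - 8.
Factor s^2 + 2s - 8: two numbers with sum -2 and product -8 are 2 and -4, so s^2 + 2s - 8 = (s - 2)(s + 4).
Hence p(s) = (s - 2) (s + 4), with roots -4, 2.
At least one eigenvalue has non-negative real part, so the system is not asymptotically stable.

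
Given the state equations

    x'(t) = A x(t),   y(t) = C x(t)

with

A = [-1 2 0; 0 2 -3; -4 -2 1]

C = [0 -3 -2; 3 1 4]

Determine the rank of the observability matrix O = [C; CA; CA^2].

3

CA = [[8, -2, 7], [-19, 0, 1]]
CA^2 = [[-36, -2, 13], [15, -40, 1]]
Observability matrix O = [C; CA; CA^2] = [[0, -3, -2], [3, 1, 4], [8, -2, 7], [-19, 0, 1], [-36, -2, 13], [15, -40, 1]]
Take the 3×3 submatrix of O formed by rows 1, 2, 3: [[0, -3, -2], [3, 1, 4], [8, -2, 7]]. Its determinant is 0·(1·7 - 4·(-2)) - (-3)·(3·7 - 4·8) + (-2)·(3·(-2) - 1·8) = 0·15 - (-3)·(-11) + (-2)·(-14) = -5 ≠ 0.
So rank(O) ≥ 3; since O has 3 columns, rank(O) = 3.
rank(O) = 3 = n, so the pair (A, C) is completely observable.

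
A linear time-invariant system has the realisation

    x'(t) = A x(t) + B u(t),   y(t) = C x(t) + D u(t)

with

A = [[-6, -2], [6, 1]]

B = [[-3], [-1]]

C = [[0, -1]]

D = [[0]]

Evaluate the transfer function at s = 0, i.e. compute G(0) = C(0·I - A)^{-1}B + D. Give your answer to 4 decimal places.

4.0000

G(0) = C(-A)^{-1}B + D = -C A^{-1} B + D.
det A = 6, so A^{-1} = (1/6)·adj(A) = [[1/6, 1/3], [-1, -1]]
A^{-1} B = [-5/6, 4]^T
C A^{-1} B = -4
G(0) = D - C A^{-1} B = 0 - (-4) = 4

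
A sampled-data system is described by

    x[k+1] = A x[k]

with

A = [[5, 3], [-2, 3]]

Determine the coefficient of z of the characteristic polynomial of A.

For a 2×2 matrix, det(zI - A) = z^2 - (tr A)z + det A.
tr A = 8, det A = 21.
So p(z) = z^2 - 8z + 21.
The coefficient of z is -8.

-8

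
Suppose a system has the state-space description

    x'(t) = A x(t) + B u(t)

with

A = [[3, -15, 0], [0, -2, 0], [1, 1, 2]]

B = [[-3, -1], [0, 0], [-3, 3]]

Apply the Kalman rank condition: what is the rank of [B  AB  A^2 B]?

2

AB = [[-9, -3], [0, 0], [-9, 5]]
A^2B = [[-27, -9], [0, 0], [-27, 7]]
Controllability matrix C = [B  AB  A^2B] = [[-3, -1, -9, -3, -27, -9], [0, 0, 0, 0, 0, 0], [-3, 3, -9, 5, -27, 7]]
Row 2 of C is identically zero, so rank(C) ≤ 2.
The 2×2 minor from rows 1, 3, columns 1, 2 is (-3)·3 - (-1)·(-3) = -9 - 3 = -12 ≠ 0, so rank(C) = 2.
rank(C) = 2 < n = 3, so the pair (A, B) is not completely controllable.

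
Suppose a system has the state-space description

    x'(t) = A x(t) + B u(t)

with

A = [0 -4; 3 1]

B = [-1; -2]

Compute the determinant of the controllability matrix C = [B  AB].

AB = [[8], [-5]]
Controllability matrix C = [B  AB] = [[-1, 8], [-2, -5]]
det(C) = (-1)·(-5) - 8·(-2) = 5 - (-16) = 21
Since det(C) ≠ 0, rank(C) = 2 and the system is completely controllable.

21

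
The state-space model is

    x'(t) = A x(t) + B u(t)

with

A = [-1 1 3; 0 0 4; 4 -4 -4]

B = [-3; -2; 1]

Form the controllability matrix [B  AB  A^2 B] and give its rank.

AB = [[4], [4], [-8]]
A^2B = [[-24], [-32], [32]]
Controllability matrix C = [B  AB  A^2B] = [[-3, 4, -24], [-2, 4, -32], [1, -8, 32]]
det(C) = (-3)·(4·32 - (-32)·(-8)) - 4·((-2)·32 - (-32)·1) + (-24)·((-2)·(-8) - 4·1) = (-3)·(-128) - 4·(-32) + (-24)·12 = 224 ≠ 0, so rank(C) = 3.
rank(C) = 3 = n, so the pair (A, B) is completely controllable.

3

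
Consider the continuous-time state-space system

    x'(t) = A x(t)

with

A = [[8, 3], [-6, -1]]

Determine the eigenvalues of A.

det(sI - A) = s^2 - (tr A)s + det A, with tr A = 8 + (-1) = 7 and det A = 8·(-1) - 3·(-6) = -8 - (-18) = 10.
So p(s) = det(sI - A) = s^2 - 7s + 10.
Factor s^2 - 7s + 10: two numbers with sum 7 and product 10 are 5 and 2, so s^2 - 7s + 10 = (s - 5)(s - 2).
Hence p(s) = (s - 5) (s - 2), with roots 2, 5.
At least one eigenvalue has non-negative real part, so the system is not asymptotically stable.

2, 5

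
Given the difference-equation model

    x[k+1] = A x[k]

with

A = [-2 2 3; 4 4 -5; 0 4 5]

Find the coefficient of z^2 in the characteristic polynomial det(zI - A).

Expand det(zI - A) for the 3×3 matrix.
p(z) = z^3 - 7z^2 + 14z + 72.
(Check: constant term = det(-A) = (-1)^3 det A = 72; coefficient of z^2 = -tr A = -7.)
The coefficient of z^2 is -7.

-7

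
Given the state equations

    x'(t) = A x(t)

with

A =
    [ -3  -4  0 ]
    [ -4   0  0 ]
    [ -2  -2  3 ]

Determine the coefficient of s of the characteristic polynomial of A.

Expand det(sI - A) for the 3×3 matrix.
p(s) = s^3 - 25s + 48.
(Check: constant term = det(-A) = (-1)^3 det A = 48; coefficient of s^2 = -tr A = 0.)
The coefficient of s is -25.

-25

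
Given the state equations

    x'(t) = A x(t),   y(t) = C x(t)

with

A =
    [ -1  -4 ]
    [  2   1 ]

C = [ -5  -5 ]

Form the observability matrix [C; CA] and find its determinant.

CA = [[-5, 15]]
Observability matrix O = [C; CA] = [[-5, -5], [-5, 15]]
det(O) = (-5)·15 - (-5)·(-5) = -75 - 25 = -100
Since det(O) ≠ 0, rank(O) = 2 and the system is completely observable.

-100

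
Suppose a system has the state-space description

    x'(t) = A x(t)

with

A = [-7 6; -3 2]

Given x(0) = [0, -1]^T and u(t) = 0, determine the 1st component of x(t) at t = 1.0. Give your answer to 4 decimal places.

-0.6991

det(sI - A) = s^2 - (tr A)s + det A, with tr A = (-7) + 2 = -5 and det A = (-7)·2 - 6·(-3) = -14 - (-18) = 4.
So p(s) = det(sI - A) = s^2 + 5s + 4.
Factor s^2 + 5s + 4: two numbers with sum -5 and product 4 are -1 and -4, so s^2 + 5s + 4 = (s + 1)(s + 4).
Hence p(s) = (s + 1) (s + 4), with roots -4, -1.
The eigenvalues -4, -1 are distinct and real, so A is diagonalisable and x(t) = e^{At} x(0) = V diag(e^{λ_i t}) V^{-1} x(0), where the columns of V are the eigenvectors.
λ = -4: A - (-4)I = [[-3, 6], [-3, 6]]. Row 1 gives (-3)·v1 + 6·v2 = 0, so take v_1 = [2, 1]^T.
λ = -1: A - (-1)I = [[-6, 6], [-3, 3]]. Row 1 gives (-6)·v1 + 6·v2 = 0, so take v_2 = [-1, -1]^T.
V = [v_1 v_2] = [[2, -1], [1, -1]] has det V = -1, so V^{-1} = adj(V)/det V = [[1, -1], [1, -2]].
Modal coordinates z(0) = V^{-1} x(0): 1·0 + (-1)·(-1) = 1; 1·0 + (-2)·(-1) = 2; so z(0) = [1, 2]^T.
x_1(t) = Σ_i (v_i)_1 · z_i(0) · e^{λ_i t} (row 1 of V times the modal terms).
x_1(1.0) = 2·1·e^{-4·1.0} + (-1)·2·e^{-1·1.0} = 2·0.018316 + (-2)·0.367879 = -0.6991.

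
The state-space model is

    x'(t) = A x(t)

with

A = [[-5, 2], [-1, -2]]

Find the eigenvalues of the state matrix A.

det(sI - A) = s^2 - (tr A)s + det A, with tr A = (-5) + (-2) = -7 and det A = (-5)·(-2) - 2·(-1) = 10 - (-2) = 12.
So p(s) = det(sI - A) = s^2 + 7s + 12.
Factor s^2 + 7s + 12: two numbers with sum -7 and product 12 are -3 and -4, so s^2 + 7s + 12 = (s + 3)(s + 4).
Hence p(s) = (s + 3) (s + 4), with roots -4, -3.
All eigenvalues have negative real part, so the system is asymptotically stable.

-4, -3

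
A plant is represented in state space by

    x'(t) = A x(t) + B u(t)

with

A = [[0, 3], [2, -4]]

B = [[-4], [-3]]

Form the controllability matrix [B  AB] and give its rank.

AB = [[-9], [4]]
Controllability matrix C = [B  AB] = [[-4, -9], [-3, 4]]
det(C) = (-4)·4 - (-9)·(-3) = -16 - 27 = -43 ≠ 0, so rank(C) = 2.
rank(C) = 2 = n, so the pair (A, B) is completely controllable.

2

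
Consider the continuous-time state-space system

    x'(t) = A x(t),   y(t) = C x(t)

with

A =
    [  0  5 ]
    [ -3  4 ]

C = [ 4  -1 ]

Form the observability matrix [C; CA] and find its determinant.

CA = [[3, 16]]
Observability matrix O = [C; CA] = [[4, -1], [3, 16]]
det(O) = 4·16 - (-1)·3 = 64 - (-3) = 67
Since det(O) ≠ 0, rank(O) = 2 and the system is completely observable.

67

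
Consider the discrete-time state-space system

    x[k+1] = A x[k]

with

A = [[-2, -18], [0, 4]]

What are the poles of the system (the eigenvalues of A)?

-2, 4

det(zI - A) = z^2 - (tr A)z + det A, with tr A = (-2) + 4 = 2 and det A = (-2)·4 - (-18)·0 = -8 - 0 = -8.
So p(z) = det(zI - A) = z^2 - 2z - 8.
Factor z^2 - 2z - 8: two numbers with sum 2 and product -8 are 4 and -2, so z^2 - 2z - 8 = (z - 4)(z + 2).
Hence p(z) = (z - 4) (z + 2), with roots -2, 4.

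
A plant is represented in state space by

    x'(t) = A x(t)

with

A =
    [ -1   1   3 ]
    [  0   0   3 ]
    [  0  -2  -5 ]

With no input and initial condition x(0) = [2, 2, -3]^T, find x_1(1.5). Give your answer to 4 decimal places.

det(sI - A) = s^3 - (tr A)s^2 + (M11 + M22 + M33)s - det A, where Mii is the 2×2 principal minor of A obtained by deleting row i and column i.
tr A = (-1) + 0 + (-5) = -6; M11 = 0·(-5) - 3·(-2) = 0 - (-6) = 6; M22 = (-1)·(-5) - 3·0 = 5 - 0 = 5; M33 = (-1)·0 - 1·0 = 0 - 0 = 0; sum of minors = 11.
det A = (-1)·(0·(-5) - 3·(-2)) - 1·(0·(-5) - 3·0) + 3·(0·(-2) - 0·0) = (-1)·6 - 1·0 + 3·0 = -6.
So p(s) = det(sI - A) = s^3 + 6s^2 + 11s + 6.
Rational-root test: any integer root divides 6. Testing small divisors, s = -1 works: p(-1) = -1 + 6 + (-11) + 6 = 0, so (s + 1) is a factor.
Dividing, p(s) = (s + 1)(s^2 + 5s + 6).
Factor s^2 + 5s + 6: two numbers with sum -5 and product 6 are -2 and -3, so s^2 + 5s + 6 = (s + 2)(s + 3).
Hence p(s) = (s + 1) (s + 2) (s + 3), with roots -3, -2, -1.
The eigenvalues -3, -2, -1 are distinct and real, so A is diagonalisable and x(t) = e^{At} x(0) = V diag(e^{λ_i t}) V^{-1} x(0), where the columns of V are the eigenvectors.
λ = -3: A - (-3)I = [[2, 1, 3], [0, 3, 3], [0, -2, -2]]. v must be orthogonal to every row; (row 1) × (row 2) = [-6, -6, 6], so take v_1 = [1, 1, -1]^T.
λ = -2: A - (-2)I = [[1, 1, 3], [0, 2, 3], [0, -2, -3]]. v must be orthogonal to every row; (row 1) × (row 2) = [-3, -3, 2], so take v_2 = [3, 3, -2]^T.
λ = -1: A - (-1)I = [[0, 1, 3], [0, 1, 3], [0, -2, -4]]. v must be orthogonal to every row; (row 1) × (row 3) = [2, 0, 0], so take v_3 = [1, 0, 0]^T.
V = [v_1 v_2 v_3] = [[1, 3, 1], [1, 3, 0], [-1, -2, 0]] has det V = 1, so V^{-1} = adj(V)/det V = [[0, -2, -3], [0, 1, 1], [1, -1, 0]].
Modal coordinates z(0) = V^{-1} x(0): 0·2 + (-2)·2 + (-3)·(-3) = 5; 0·2 + 1·2 + 1·(-3) = -1; 1·2 + (-1)·2 + 0·(-3) = 0; so z(0) = [5, -1, 0]^T.
x_1(t) = Σ_i (v_i)_1 · z_i(0) · e^{λ_i t} (row 1 of V times the modal terms).
x_1(1.5) = 1·5·e^{-3·1.5} + 3·(-1)·e^{-2·1.5} + 1·0·e^{-1·1.5} = 5·0.011109 + (-3)·0.049787 + 0·0.223130 = -0.0938.

-0.0938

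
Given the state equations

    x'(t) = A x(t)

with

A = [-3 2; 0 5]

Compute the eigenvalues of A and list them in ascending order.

-3, 5

det(sI - A) = s^2 - (tr A)s + det A, with tr A = (-3) + 5 = 2 and det A = (-3)·5 - 2·0 = -15 - 0 = -15.
So p(s) = det(sI - A) = s^2 - 2s - 15.
Factor s^2 - 2s - 15: two numbers with sum 2 and product -15 are 5 and -3, so s^2 - 2s - 15 = (s - 5)(s + 3).
Hence p(s) = (s - 5) (s + 3), with roots -3, 5.
At least one eigenvalue has non-negative real part, so the system is not asymptotically stable.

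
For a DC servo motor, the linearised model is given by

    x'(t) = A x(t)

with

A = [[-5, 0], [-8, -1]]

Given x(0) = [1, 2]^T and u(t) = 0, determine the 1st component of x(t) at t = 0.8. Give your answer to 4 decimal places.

0.0183

det(sI - A) = s^2 - (tr A)s + det A, with tr A = (-5) + (-1) = -6 and det A = (-5)·(-1) - 0·(-8) = 5 - 0 = 5.
So p(s) = det(sI - A) = s^2 + 6s + 5.
Factor s^2 + 6s + 5: two numbers with sum -6 and product 5 are -1 and -5, so s^2 + 6s + 5 = (s + 1)(s + 5).
Hence p(s) = (s + 1) (s + 5), with roots -5, -1.
The eigenvalues -5, -1 are distinct and real, so A is diagonalisable and x(t) = e^{At} x(0) = V diag(e^{λ_i t}) V^{-1} x(0), where the columns of V are the eigenvectors.
λ = -5: A - (-5)I = [[0, 0], [-8, 4]]. Row 2 gives (-8)·v1 + 4·v2 = 0, so take v_1 = [-1, -2]^T.
λ = -1: A - (-1)I = [[-4, 0], [-8, 0]]. Row 1 gives (-4)·v1 + 0·v2 = 0, so take v_2 = [0, -1]^T.
V = [v_1 v_2] = [[-1, 0], [-2, -1]] has det V = 1, so V^{-1} = adj(V)/det V = [[-1, 0], [2, -1]].
Modal coordinates z(0) = V^{-1} x(0): (-1)·1 + 0·2 = -1; 2·1 + (-1)·2 = 0; so z(0) = [-1, 0]^T.
x_1(t) = Σ_i (v_i)_1 · z_i(0) · e^{λ_i t} (row 1 of V times the modal terms).
x_1(0.8) = (-1)·(-1)·e^{-5·0.8} + 0·0·e^{-1·0.8} = 1·0.018316 + 0·0.449329 = 0.0183.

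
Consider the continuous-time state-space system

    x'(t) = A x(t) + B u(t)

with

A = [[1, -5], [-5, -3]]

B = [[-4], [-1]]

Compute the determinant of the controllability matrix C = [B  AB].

AB = [[1], [23]]
Controllability matrix C = [B  AB] = [[-4, 1], [-1, 23]]
det(C) = (-4)·23 - 1·(-1) = -92 - (-1) = -91
Since det(C) ≠ 0, rank(C) = 2 and the system is completely controllable.

-91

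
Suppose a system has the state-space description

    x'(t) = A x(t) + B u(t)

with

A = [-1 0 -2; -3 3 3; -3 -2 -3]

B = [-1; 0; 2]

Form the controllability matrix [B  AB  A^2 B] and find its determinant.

AB = [[-3], [9], [-3]]
A^2B = [[9], [27], [0]]
Controllability matrix C = [B  AB  A^2B] = [[-1, -3, 9], [0, 9, 27], [2, -3, 0]]
Expanding along the first row, det(C) = (-1)·(9·0 - 27·(-3)) - (-3)·(0·0 - 27·2) + 9·(0·(-3) - 9·2) = (-1)·81 - (-3)·(-54) + 9·(-18) = -405
Since det(C) ≠ 0, rank(C) = 3 and the system is completely controllable.

-405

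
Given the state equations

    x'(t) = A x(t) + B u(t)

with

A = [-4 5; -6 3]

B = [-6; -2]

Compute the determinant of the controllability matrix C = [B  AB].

-152

AB = [[14], [30]]
Controllability matrix C = [B  AB] = [[-6, 14], [-2, 30]]
det(C) = (-6)·30 - 14·(-2) = -180 - (-28) = -152
Since det(C) ≠ 0, rank(C) = 2 and the system is completely controllable.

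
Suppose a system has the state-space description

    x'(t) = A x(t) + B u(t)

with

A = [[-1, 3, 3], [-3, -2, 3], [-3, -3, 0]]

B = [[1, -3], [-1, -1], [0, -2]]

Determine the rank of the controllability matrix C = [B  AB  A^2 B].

3

AB = [[-4, -6], [-1, 5], [0, 12]]
A^2B = [[1, 57], [14, 44], [15, 3]]
Controllability matrix C = [B  AB  A^2B] = [[1, -3, -4, -6, 1, 57], [-1, -1, -1, 5, 14, 44], [0, -2, 0, 12, 15, 3]]
Take the 3×3 submatrix of C formed by columns 1, 2, 3: [[1, -3, -4], [-1, -1, -1], [0, -2, 0]]. Its determinant is 1·((-1)·0 - (-1)·(-2)) - (-3)·((-1)·0 - (-1)·0) + (-4)·((-1)·(-2) - (-1)·0) = 1·(-2) - (-3)·0 + (-4)·2 = -10 ≠ 0.
So rank(C) ≥ 3; since C has 3 rows, rank(C) = 3.
rank(C) = 3 = n, so the pair (A, B) is completely controllable.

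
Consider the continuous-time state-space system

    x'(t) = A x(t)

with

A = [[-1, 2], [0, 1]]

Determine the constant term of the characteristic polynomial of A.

For a 2×2 matrix, det(sI - A) = s^2 - (tr A)s + det A.
tr A = 0, det A = -1.
So p(s) = s^2 - 1.
The constant term is -1.

-1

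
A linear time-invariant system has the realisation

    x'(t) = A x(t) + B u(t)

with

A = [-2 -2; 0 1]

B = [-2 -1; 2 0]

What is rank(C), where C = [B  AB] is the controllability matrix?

AB = [[0, 2], [2, 0]]
Controllability matrix C = [B  AB] = [[-2, -1, 0, 2], [2, 0, 2, 0]]
Take the 2×2 submatrix of C formed by columns 1, 2: [[-2, -1], [2, 0]]. Its determinant is (-2)·0 - (-1)·2 = 0 - (-2) = 2 ≠ 0.
So rank(C) ≥ 2; since C has 2 rows, rank(C) = 2.
rank(C) = 2 = n, so the pair (A, B) is completely controllable.

2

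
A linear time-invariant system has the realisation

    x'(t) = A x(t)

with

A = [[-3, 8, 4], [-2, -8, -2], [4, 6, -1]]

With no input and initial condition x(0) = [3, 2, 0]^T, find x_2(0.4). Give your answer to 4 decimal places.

det(sI - A) = s^3 - (tr A)s^2 + (M11 + M22 + M33)s - det A, where Mii is the 2×2 principal minor of A obtained by deleting row i and column i.
tr A = (-3) + (-8) + (-1) = -12; M11 = (-8)·(-1) - (-2)·6 = 8 - (-12) = 20; M22 = (-3)·(-1) - 4·4 = 3 - 16 = -13; M33 = (-3)·(-8) - 8·(-2) = 24 - (-16) = 40; sum of minors = 47.
det A = (-3)·((-8)·(-1) - (-2)·6) - 8·((-2)·(-1) - (-2)·4) + 4·((-2)·6 - (-8)·4) = (-3)·20 - 8·10 + 4·20 = -60.
So p(s) = det(sI - A) = s^3 + 12s^2 + 47s + 60.
Rational-root test: any integer root divides 60. Testing small divisors, s = -3 works: p(-3) = -27 + 108 + (-141) + 60 = 0, so (s + 3) is a factor.
Dividing, p(s) = (s + 3)(s^2 + 9s + 20).
Factor s^2 + 9s + 20: two numbers with sum -9 and product 20 are -4 and -5, so s^2 + 9s + 20 = (s + 4)(s + 5).
Hence p(s) = (s + 3) (s + 4) (s + 5), with roots -5, -4, -3.
The eigenvalues -5, -4, -3 are distinct and real, so A is diagonalisable and x(t) = e^{At} x(0) = V diag(e^{λ_i t}) V^{-1} x(0), where the columns of V are the eigenvectors.
λ = -5: A - (-5)I = [[2, 8, 4], [-2, -3, -2], [4, 6, 4]]. v must be orthogonal to every row; (row 1) × (row 2) = [-4, -4, 10], so take v_1 = [-2, -2, 5]^T.
λ = -4: A - (-4)I = [[1, 8, 4], [-2, -4, -2], [4, 6, 3]]. v must be orthogonal to every row; (row 1) × (row 2) = [0, -6, 12], so take v_2 = [0, 1, -2]^T.
λ = -3: A - (-3)I = [[0, 8, 4], [-2, -5, -2], [4, 6, 2]]. v must be orthogonal to every row; (row 1) × (row 2) = [4, -8, 16], so take v_3 = [1, -2, 4]^T.
V = [v_1 v_2 v_3] = [[-2, 0, 1], [-2, 1, -2], [5, -2, 4]] has det V = -1, so V^{-1} = adj(V)/det V = [[0, 2, 1], [2, 13, 6], [1, 4, 2]].
Modal coordinates z(0) = V^{-1} x(0): 0·3 + 2·2 + 1·0 = 4; 2·3 + 13·2 + 6·0 = 32; 1·3 + 4·2 + 2·0 = 11; so z(0) = [4, 32, 11]^T.
x_2(t) = Σ_i (v_i)_2 · z_i(0) · e^{λ_i t} (row 2 of V times the modal terms).
x_2(0.4) = (-2)·4·e^{-5·0.4} + 1·32·e^{-4·0.4} + (-2)·11·e^{-3·0.4} = (-8)·0.13533528 + 32·0.20189652 + (-22)·0.30119421 = -1.2483.

-1.2483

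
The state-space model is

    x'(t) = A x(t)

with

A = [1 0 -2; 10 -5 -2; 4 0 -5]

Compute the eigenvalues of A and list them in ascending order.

-5, -3, -1

det(sI - A) = s^3 - (tr A)s^2 + (M11 + M22 + M33)s - det A, where Mii is the 2×2 principal minor of A obtained by deleting row i and column i.
tr A = 1 + (-5) + (-5) = -9; M11 = (-5)·(-5) - (-2)·0 = 25 - 0 = 25; M22 = 1·(-5) - (-2)·4 = -5 - (-8) = 3; M33 = 1·(-5) - 0·10 = -5 - 0 = -5; sum of minors = 23.
det A = 1·((-5)·(-5) - (-2)·0) - 0·(10·(-5) - (-2)·4) + (-2)·(10·0 - (-5)·4) = 1·25 - 0·(-42) + (-2)·20 = -15.
So p(s) = det(sI - A) = s^3 + 9s^2 + 23s + 15.
Rational-root test: any integer root divides 15. Testing small divisors, s = -1 works: p(-1) = -1 + 9 + (-23) + 15 = 0, so (s + 1) is a factor.
Dividing, p(s) = (s + 1)(s^2 + 8s + 15).
Factor s^2 + 8s + 15: two numbers with sum -8 and product 15 are -3 and -5, so s^2 + 8s + 15 = (s + 3)(s + 5).
Hence p(s) = (s + 1) (s + 3) (s + 5), with roots -5, -3, -1.
All eigenvalues have negative real part, so the system is asymptotically stable.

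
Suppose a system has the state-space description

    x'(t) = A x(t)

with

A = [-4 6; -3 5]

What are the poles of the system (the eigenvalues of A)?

-1, 2

det(sI - A) = s^2 - (tr A)s + det A, with tr A = (-4) + 5 = 1 and det A = (-4)·5 - 6·(-3) = -20 - (-18) = -2.
So p(s) = det(sI - A) = s^2 - s - 2.
Factor s^2 - s - 2: two numbers with sum 1 and product -2 are 2 and -1, so s^2 - s - 2 = (s - 2)(s + 1).
Hence p(s) = (s - 2) (s + 1), with roots -1, 2.
At least one eigenvalue has non-negative real part, so the system is not asymptotically stable.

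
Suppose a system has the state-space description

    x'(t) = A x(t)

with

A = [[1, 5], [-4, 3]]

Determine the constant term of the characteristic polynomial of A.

23

For a 2×2 matrix, det(sI - A) = s^2 - (tr A)s + det A.
tr A = 4, det A = 23.
So p(s) = s^2 - 4s + 23.
The constant term is 23.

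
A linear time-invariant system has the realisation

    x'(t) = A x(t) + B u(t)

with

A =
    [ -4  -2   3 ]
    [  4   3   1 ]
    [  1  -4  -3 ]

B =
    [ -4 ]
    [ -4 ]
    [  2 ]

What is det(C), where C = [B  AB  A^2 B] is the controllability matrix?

28616

AB = [[30], [-26], [6]]
A^2B = [[-50], [48], [116]]
Controllability matrix C = [B  AB  A^2B] = [[-4, 30, -50], [-4, -26, 48], [2, 6, 116]]
Expanding along the first row, det(C) = (-4)·((-26)·116 - 48·6) - 30·((-4)·116 - 48·2) + (-50)·((-4)·6 - (-26)·2) = (-4)·(-3304) - 30·(-560) + (-50)·28 = 28616
Since det(C) ≠ 0, rank(C) = 3 and the system is completely controllable.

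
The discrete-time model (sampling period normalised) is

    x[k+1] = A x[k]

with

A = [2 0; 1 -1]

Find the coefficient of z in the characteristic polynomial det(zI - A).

-1

For a 2×2 matrix, det(zI - A) = z^2 - (tr A)z + det A.
tr A = 1, det A = -2.
So p(z) = z^2 - z - 2.
The coefficient of z is -1.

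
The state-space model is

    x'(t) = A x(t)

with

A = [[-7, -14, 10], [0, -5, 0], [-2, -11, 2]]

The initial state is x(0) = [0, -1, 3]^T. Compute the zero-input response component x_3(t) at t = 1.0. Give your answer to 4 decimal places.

det(sI - A) = s^3 - (tr A)s^2 + (M11 + M22 + M33)s - det A, where Mii is the 2×2 principal minor of A obtained by deleting row i and column i.
tr A = (-7) + (-5) + 2 = -10; M11 = (-5)·2 - 0·(-11) = -10 - 0 = -10; M22 = (-7)·2 - 10·(-2) = -14 - (-20) = 6; M33 = (-7)·(-5) - (-14)·0 = 35 - 0 = 35; sum of minors = 31.
det A = (-7)·((-5)·2 - 0·(-11)) - (-14)·(0·2 - 0·(-2)) + 10·(0·(-11) - (-5)·(-2)) = (-7)·(-10) - (-14)·0 + 10·(-10) = -30.
So p(s) = det(sI - A) = s^3 + 10s^2 + 31s + 30.
Rational-root test: any integer root divides 30. Testing small divisors, s = -2 works: p(-2) = -8 + 40 + (-62) + 30 = 0, so (s + 2) is a factor.
Dividing, p(s) = (s + 2)(s^2 + 8s + 15).
Factor s^2 + 8s + 15: two numbers with sum -8 and product 15 are -3 and -5, so s^2 + 8s + 15 = (s + 3)(s + 5).
Hence p(s) = (s + 2) (s + 3) (s + 5), with roots -5, -3, -2.
The eigenvalues -5, -3, -2 are distinct and real, so A is diagonalisable and x(t) = e^{At} x(0) = V diag(e^{λ_i t}) V^{-1} x(0), where the columns of V are the eigenvectors.
λ = -5: A - (-5)I = [[-2, -14, 10], [0, 0, 0], [-2, -11, 7]]. v must be orthogonal to every row; (row 1) × (row 3) = [12, -6, -6], so take v_1 = [-2, 1, 1]^T.
λ = -3: A - (-3)I = [[-4, -14, 10], [0, -2, 0], [-2, -11, 5]]. v must be orthogonal to every row; (row 1) × (row 2) = [20, 0, 8], so take v_2 = [5, 0, 2]^T.
λ = -2: A - (-2)I = [[-5, -14, 10], [0, -3, 0], [-2, -11, 4]]. v must be orthogonal to every row; (row 1) × (row 2) = [30, 0, 15], so take v_3 = [2, 0, 1]^T.
V = [v_1 v_2 v_3] = [[-2, 5, 2], [1, 0, 0], [1, 2, 1]] has det V = -1, so V^{-1} = adj(V)/det V = [[0, 1, 0], [1, 4, -2], [-2, -9, 5]].
Modal coordinates z(0) = V^{-1} x(0): 0·0 + 1·(-1) + 0·3 = -1; 1·0 + 4·(-1) + (-2)·3 = -10; (-2)·0 + (-9)·(-1) + 5·3 = 24; so z(0) = [-1, -10, 24]^T.
x_3(t) = Σ_i (v_i)_3 · z_i(0) · e^{λ_i t} (row 3 of V times the modal terms).
x_3(1.0) = 1·(-1)·e^{-5·1.0} + 2·(-10)·e^{-3·1.0} + 1·24·e^{-2·1.0} = (-1)·0.006738 + (-20)·0.049787 + 24·0.135335 = 2.2456.

2.2456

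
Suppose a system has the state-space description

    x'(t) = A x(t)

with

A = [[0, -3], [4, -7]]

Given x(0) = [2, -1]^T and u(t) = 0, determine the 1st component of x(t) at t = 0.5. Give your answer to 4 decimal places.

1.2364

det(sI - A) = s^2 - (tr A)s + det A, with tr A = 0 + (-7) = -7 and det A = 0·(-7) - (-3)·4 = 0 - (-12) = 12.
So p(s) = det(sI - A) = s^2 + 7s + 12.
Factor s^2 + 7s + 12: two numbers with sum -7 and product 12 are -3 and -4, so s^2 + 7s + 12 = (s + 3)(s + 4).
Hence p(s) = (s + 3) (s + 4), with roots -4, -3.
The eigenvalues -4, -3 are distinct and real, so A is diagonalisable and x(t) = e^{At} x(0) = V diag(e^{λ_i t}) V^{-1} x(0), where the columns of V are the eigenvectors.
λ = -4: A - (-4)I = [[4, -3], [4, -3]]. Row 1 gives 4·v1 + (-3)·v2 = 0, so take v_1 = [-3, -4]^T.
λ = -3: A - (-3)I = [[3, -3], [4, -4]]. Row 1 gives 3·v1 + (-3)·v2 = 0, so take v_2 = [1, 1]^T.
V = [v_1 v_2] = [[-3, 1], [-4, 1]] has det V = 1, so V^{-1} = adj(V)/det V = [[1, -1], [4, -3]].
Modal coordinates z(0) = V^{-1} x(0): 1·2 + (-1)·(-1) = 3; 4·2 + (-3)·(-1) = 11; so z(0) = [3, 11]^T.
x_1(t) = Σ_i (v_i)_1 · z_i(0) · e^{λ_i t} (row 1 of V times the modal terms).
x_1(0.5) = (-3)·3·e^{-4·0.5} + 1·11·e^{-3·0.5} = (-9)·0.135335 + 11·0.223130 = 1.2364.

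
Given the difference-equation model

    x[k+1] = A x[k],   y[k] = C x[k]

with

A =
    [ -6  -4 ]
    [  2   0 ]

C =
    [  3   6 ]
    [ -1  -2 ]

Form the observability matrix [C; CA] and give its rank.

CA = [[-6, -12], [2, 4]]
Observability matrix O = [C; CA] = [[3, 6], [-1, -2], [-6, -12], [2, 4]]
Every row of O is a scalar multiple of row 1 = [3, 6] (multipliers 1, -1/3, -2, 2/3), so the rows span a one-dimensional space.
O ≠ 0, hence rank(O) = 1.
rank(O) = 1 < n = 2, so the pair (A, C) is not completely observable.

1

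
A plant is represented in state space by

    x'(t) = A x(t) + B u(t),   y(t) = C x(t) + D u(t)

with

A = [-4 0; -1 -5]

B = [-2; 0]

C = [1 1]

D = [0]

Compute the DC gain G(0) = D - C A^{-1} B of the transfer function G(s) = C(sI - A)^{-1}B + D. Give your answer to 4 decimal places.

G(0) = C(-A)^{-1}B + D = -C A^{-1} B + D.
det A = 20, so A^{-1} = (1/20)·adj(A) = [[-1/4, 0], [1/20, -1/5]]
A^{-1} B = [1/2, -1/10]^T
C A^{-1} B = 2/5
G(0) = D - C A^{-1} B = 0 - (2/5) = -2/5 ≈ -0.4000

-0.4000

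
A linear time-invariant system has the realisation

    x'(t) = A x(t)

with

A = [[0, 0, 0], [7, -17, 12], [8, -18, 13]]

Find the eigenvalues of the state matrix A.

-5, 0, 1

det(sI - A) = s^3 - (tr A)s^2 + (M11 + M22 + M33)s - det A, where Mii is the 2×2 principal minor of A obtained by deleting row i and column i.
tr A = 0 + (-17) + 13 = -4; M11 = (-17)·13 - 12·(-18) = -221 - (-216) = -5; M22 = 0·13 - 0·8 = 0 - 0 = 0; M33 = 0·(-17) - 0·7 = 0 - 0 = 0; sum of minors = -5.
det A = 0·((-17)·13 - 12·(-18)) - 0·(7·13 - 12·8) + 0·(7·(-18) - (-17)·8) = 0·(-5) - 0·(-5) + 0·10 = 0.
So p(s) = det(sI - A) = s^3 + 4s^2 - 5s.
The constant term is 0, so p(s) = s(s^2 + 4s - 5).
Factor s^2 + 4s - 5: two numbers with sum -4 and product -5 are 1 and -5, so s^2 + 4s - 5 = (s - 1)(s + 5).
Hence p(s) = s (s - 1) (s + 5), with roots -5, 0, 1.
At least one eigenvalue has non-negative real part, so the system is not asymptotically stable.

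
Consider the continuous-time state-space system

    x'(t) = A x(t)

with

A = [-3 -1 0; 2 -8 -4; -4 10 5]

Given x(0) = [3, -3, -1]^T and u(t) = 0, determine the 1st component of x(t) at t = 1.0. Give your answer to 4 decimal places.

det(sI - A) = s^3 - (tr A)s^2 + (M11 + M22 + M33)s - det A, where Mii is the 2×2 principal minor of A obtained by deleting row i and column i.
tr A = (-3) + (-8) + 5 = -6; M11 = (-8)·5 - (-4)·10 = -40 - (-40) = 0; M22 = (-3)·5 - 0·(-4) = -15 - 0 = -15; M33 = (-3)·(-8) - (-1)·2 = 24 - (-2) = 26; sum of minors = 11.
det A = (-3)·((-8)·5 - (-4)·10) - (-1)·(2·5 - (-4)·(-4)) + 0·(2·10 - (-8)·(-4)) = (-3)·0 - (-1)·(-6) + 0·(-12) = -6.
So p(s) = det(sI - A) = s^3 + 6s^2 + 11s + 6.
Rational-root test: any integer root divides 6. Testing small divisors, s = -1 works: p(-1) = -1 + 6 + (-11) + 6 = 0, so (s + 1) is a factor.
Dividing, p(s) = (s + 1)(s^2 + 5s + 6).
Factor s^2 + 5s + 6: two numbers with sum -5 and product 6 are -2 and -3, so s^2 + 5s + 6 = (s + 2)(s + 3).
Hence p(s) = (s + 1) (s + 2) (s + 3), with roots -3, -2, -1.
The eigenvalues -3, -2, -1 are distinct and real, so A is diagonalisable and x(t) = e^{At} x(0) = V diag(e^{λ_i t}) V^{-1} x(0), where the columns of V are the eigenvectors.
λ = -3: A - (-3)I = [[0, -1, 0], [2, -5, -4], [-4, 10, 8]]. v must be orthogonal to every row; (row 1) × (row 2) = [4, 0, 2], so take v_1 = [2, 0, 1]^T.
λ = -2: A - (-2)I = [[-1, -1, 0], [2, -6, -4], [-4, 10, 7]]. v must be orthogonal to every row; (row 1) × (row 2) = [4, -4, 8], so take v_2 = [1, -1, 2]^T.
λ = -1: A - (-1)I = [[-2, -1, 0], [2, -7, -4], [-4, 10, 6]]. v must be orthogonal to every row; (row 1) × (row 2) = [4, -8, 16], so take v_3 = [1, -2, 4]^T.
V = [v_1 v_2 v_3] = [[2, 1, 1], [0, -1, -2], [1, 2, 4]] has det V = -1, so V^{-1} = adj(V)/det V = [[0, 2, 1], [2, -7, -4], [-1, 3, 2]].
Modal coordinates z(0) = V^{-1} x(0): 0·3 + 2·(-3) + 1·(-1) = -7; 2·3 + (-7)·(-3) + (-4)·(-1) = 31; (-1)·3 + 3·(-3) + 2·(-1) = -14; so z(0) = [-7, 31, -14]^T.
x_1(t) = Σ_i (v_i)_1 · z_i(0) · e^{λ_i t} (row 1 of V times the modal terms).
x_1(1.0) = 2·(-7)·e^{-3·1.0} + 1·31·e^{-2·1.0} + 1·(-14)·e^{-1·1.0} = (-14)·0.049787 + 31·0.135335 + (-14)·0.367879 = -1.6519.

-1.6519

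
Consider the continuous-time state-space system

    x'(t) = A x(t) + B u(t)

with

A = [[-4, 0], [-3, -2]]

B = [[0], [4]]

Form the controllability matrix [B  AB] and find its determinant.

0

AB = [[0], [-8]]
Controllability matrix C = [B  AB] = [[0, 0], [4, -8]]
det(C) = 0·(-8) - 0·4 = 0 - 0 = 0
Since det(C) = 0, rank(C) < 2 and the system is not completely controllable.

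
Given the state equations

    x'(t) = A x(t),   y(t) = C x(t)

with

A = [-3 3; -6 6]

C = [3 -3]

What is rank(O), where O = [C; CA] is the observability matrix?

CA = [[9, -9]]
Observability matrix O = [C; CA] = [[3, -3], [9, -9]]
Every row of O is a scalar multiple of row 1 = [3, -3] (multipliers 1, 3), so the rows span a one-dimensional space.
O ≠ 0, hence rank(O) = 1.
rank(O) = 1 < n = 2, so the pair (A, C) is not completely observable.

1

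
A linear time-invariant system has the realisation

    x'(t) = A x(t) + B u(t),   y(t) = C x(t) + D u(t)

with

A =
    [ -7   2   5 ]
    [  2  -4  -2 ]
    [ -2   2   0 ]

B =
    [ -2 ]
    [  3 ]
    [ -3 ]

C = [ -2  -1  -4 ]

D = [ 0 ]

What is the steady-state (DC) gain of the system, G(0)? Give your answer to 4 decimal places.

G(0) = C(-A)^{-1}B + D = -C A^{-1} B + D.
det A = -40, so A^{-1} = (1/-40)·adj(A) = [[-1/10, -1/4, -2/5], [-1/10, -1/4, 1/10], [1/10, -1/4, -3/5]]
A^{-1} B = [13/20, -17/20, 17/20]^T
C A^{-1} B = -77/20
G(0) = D - C A^{-1} B = 0 - (-77/20) = 77/20 ≈ 3.8500

3.8500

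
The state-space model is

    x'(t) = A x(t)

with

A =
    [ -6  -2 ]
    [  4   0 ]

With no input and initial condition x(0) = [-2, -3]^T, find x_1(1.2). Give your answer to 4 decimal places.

0.3960

det(sI - A) = s^2 - (tr A)s + det A, with tr A = (-6) + 0 = -6 and det A = (-6)·0 - (-2)·4 = 0 - (-8) = 8.
So p(s) = det(sI - A) = s^2 + 6s + 8.
Factor s^2 + 6s + 8: two numbers with sum -6 and product 8 are -2 and -4, so s^2 + 6s + 8 = (s + 2)(s + 4).
Hence p(s) = (s + 2) (s + 4), with roots -4, -2.
The eigenvalues -4, -2 are distinct and real, so A is diagonalisable and x(t) = e^{At} x(0) = V diag(e^{λ_i t}) V^{-1} x(0), where the columns of V are the eigenvectors.
λ = -4: A - (-4)I = [[-2, -2], [4, 4]]. Row 1 gives (-2)·v1 + (-2)·v2 = 0, so take v_1 = [1, -1]^T.
λ = -2: A - (-2)I = [[-4, -2], [4, 2]]. Row 1 gives (-4)·v1 + (-2)·v2 = 0, so take v_2 = [1, -2]^T.
V = [v_1 v_2] = [[1, 1], [-1, -2]] has det V = -1, so V^{-1} = adj(V)/det V = [[2, 1], [-1, -1]].
Modal coordinates z(0) = V^{-1} x(0): 2·(-2) + 1·(-3) = -7; (-1)·(-2) + (-1)·(-3) = 5; so z(0) = [-7, 5]^T.
x_1(t) = Σ_i (v_i)_1 · z_i(0) · e^{λ_i t} (row 1 of V times the modal terms).
x_1(1.2) = 1·(-7)·e^{-4·1.2} + 1·5·e^{-2·1.2} = (-7)·0.008230 + 5·0.090718 = 0.3960.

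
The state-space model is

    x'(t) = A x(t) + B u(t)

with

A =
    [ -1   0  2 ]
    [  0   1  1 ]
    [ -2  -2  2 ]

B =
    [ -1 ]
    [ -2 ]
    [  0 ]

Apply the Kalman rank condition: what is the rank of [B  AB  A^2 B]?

3

AB = [[1], [-2], [6]]
A^2B = [[11], [4], [14]]
Controllability matrix C = [B  AB  A^2B] = [[-1, 1, 11], [-2, -2, 4], [0, 6, 14]]
det(C) = (-1)·((-2)·14 - 4·6) - 1·((-2)·14 - 4·0) + 11·((-2)·6 - (-2)·0) = (-1)·(-52) - 1·(-28) + 11·(-12) = -52 ≠ 0, so rank(C) = 3.
rank(C) = 3 = n, so the pair (A, B) is completely controllable.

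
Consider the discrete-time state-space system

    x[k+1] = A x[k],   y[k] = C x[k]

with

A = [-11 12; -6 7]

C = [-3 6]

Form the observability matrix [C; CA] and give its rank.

CA = [[-3, 6]]
Observability matrix O = [C; CA] = [[-3, 6], [-3, 6]]
Every row of O is a scalar multiple of row 1 = [-3, 6] (multipliers 1, 1), so the rows span a one-dimensional space.
O ≠ 0, hence rank(O) = 1.
rank(O) = 1 < n = 2, so the pair (A, C) is not completely observable.

1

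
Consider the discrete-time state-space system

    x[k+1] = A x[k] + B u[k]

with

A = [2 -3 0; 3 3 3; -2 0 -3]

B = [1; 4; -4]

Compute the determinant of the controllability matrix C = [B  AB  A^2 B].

-1668

AB = [[-10], [3], [10]]
A^2B = [[-29], [9], [-10]]
Controllability matrix C = [B  AB  A^2B] = [[1, -10, -29], [4, 3, 9], [-4, 10, -10]]
Expanding along the first row, det(C) = 1·(3·(-10) - 9·10) - (-10)·(4·(-10) - 9·(-4)) + (-29)·(4·10 - 3·(-4)) = 1·(-120) - (-10)·(-4) + (-29)·52 = -1668
Since det(C) ≠ 0, rank(C) = 3 and the system is completely controllable.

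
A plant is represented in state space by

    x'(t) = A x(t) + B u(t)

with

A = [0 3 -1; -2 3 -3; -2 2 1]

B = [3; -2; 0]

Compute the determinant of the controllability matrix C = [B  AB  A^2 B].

AB = [[-6], [-12], [-10]]
A^2B = [[-26], [6], [-22]]
Controllability matrix C = [B  AB  A^2B] = [[3, -6, -26], [-2, -12, 6], [0, -10, -22]]
Expanding along the first row, det(C) = 3·((-12)·(-22) - 6·(-10)) - (-6)·((-2)·(-22) - 6·0) + (-26)·((-2)·(-10) - (-12)·0) = 3·324 - (-6)·44 + (-26)·20 = 716
Since det(C) ≠ 0, rank(C) = 3 and the system is completely controllable.

716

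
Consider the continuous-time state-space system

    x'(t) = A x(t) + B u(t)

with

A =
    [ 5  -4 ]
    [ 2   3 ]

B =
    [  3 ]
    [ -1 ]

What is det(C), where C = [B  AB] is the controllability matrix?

28

AB = [[19], [3]]
Controllability matrix C = [B  AB] = [[3, 19], [-1, 3]]
det(C) = 3·3 - 19·(-1) = 9 - (-19) = 28
Since det(C) ≠ 0, rank(C) = 2 and the system is completely controllable.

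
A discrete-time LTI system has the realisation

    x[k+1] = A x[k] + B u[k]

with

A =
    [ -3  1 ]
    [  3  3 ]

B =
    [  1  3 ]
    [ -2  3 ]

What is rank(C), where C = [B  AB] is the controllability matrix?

AB = [[-5, -6], [-3, 18]]
Controllability matrix C = [B  AB] = [[1, 3, -5, -6], [-2, 3, -3, 18]]
Take the 2×2 submatrix of C formed by columns 1, 2: [[1, 3], [-2, 3]]. Its determinant is 1·3 - 3·(-2) = 3 - (-6) = 9 ≠ 0.
So rank(C) ≥ 2; since C has 2 rows, rank(C) = 2.
rank(C) = 2 = n, so the pair (A, B) is completely controllable.

2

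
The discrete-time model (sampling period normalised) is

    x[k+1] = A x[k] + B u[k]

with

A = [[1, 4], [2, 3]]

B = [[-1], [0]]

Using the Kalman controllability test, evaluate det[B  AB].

2

AB = [[-1], [-2]]
Controllability matrix C = [B  AB] = [[-1, -1], [0, -2]]
det(C) = (-1)·(-2) - (-1)·0 = 2 - 0 = 2
Since det(C) ≠ 0, rank(C) = 2 and the system is completely controllable.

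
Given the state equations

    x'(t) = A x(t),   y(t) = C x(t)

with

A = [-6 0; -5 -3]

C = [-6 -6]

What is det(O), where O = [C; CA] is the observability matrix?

CA = [[66, 18]]
Observability matrix O = [C; CA] = [[-6, -6], [66, 18]]
det(O) = (-6)·18 - (-6)·66 = -108 - (-396) = 288
Since det(O) ≠ 0, rank(O) = 2 and the system is completely observable.

288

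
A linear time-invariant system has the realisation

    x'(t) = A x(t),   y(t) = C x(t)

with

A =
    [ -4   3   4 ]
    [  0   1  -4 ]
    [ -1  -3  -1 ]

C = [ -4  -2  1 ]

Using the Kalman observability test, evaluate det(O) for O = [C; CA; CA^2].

CA = [[15, -17, -9]]
CA^2 = [[-51, 55, 137]]
Observability matrix O = [C; CA; CA^2] = [[-4, -2, 1], [15, -17, -9], [-51, 55, 137]]
Expanding along the first row, det(O) = (-4)·((-17)·137 - (-9)·55) - (-2)·(15·137 - (-9)·(-51)) + 1·(15·55 - (-17)·(-51)) = (-4)·(-1834) - (-2)·1596 + 1·(-42) = 10486
Since det(O) ≠ 0, rank(O) = 3 and the system is completely observable.

10486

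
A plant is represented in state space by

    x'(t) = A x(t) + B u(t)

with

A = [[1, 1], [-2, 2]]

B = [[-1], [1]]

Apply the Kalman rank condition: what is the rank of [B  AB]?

AB = [[0], [4]]
Controllability matrix C = [B  AB] = [[-1, 0], [1, 4]]
det(C) = (-1)·4 - 0·1 = -4 - 0 = -4 ≠ 0, so rank(C) = 2.
rank(C) = 2 = n, so the pair (A, B) is completely controllable.

2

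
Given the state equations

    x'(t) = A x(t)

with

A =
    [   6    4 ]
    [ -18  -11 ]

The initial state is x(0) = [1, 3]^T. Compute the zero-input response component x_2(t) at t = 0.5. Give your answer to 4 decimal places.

-5.4101

det(sI - A) = s^2 - (tr A)s + det A, with tr A = 6 + (-11) = -5 and det A = 6·(-11) - 4·(-18) = -66 - (-72) = 6.
So p(s) = det(sI - A) = s^2 + 5s + 6.
Factor s^2 + 5s + 6: two numbers with sum -5 and product 6 are -2 and -3, so s^2 + 5s + 6 = (s + 2)(s + 3).
Hence p(s) = (s + 2) (s + 3), with roots -3, -2.
The eigenvalues -3, -2 are distinct and real, so A is diagonalisable and x(t) = e^{At} x(0) = V diag(e^{λ_i t}) V^{-1} x(0), where the columns of V are the eigenvectors.
λ = -3: A - (-3)I = [[9, 4], [-18, -8]]. Row 1 gives 9·v1 + 4·v2 = 0, so take v_1 = [-4, 9]^T.
λ = -2: A - (-2)I = [[8, 4], [-18, -9]]. Row 1 gives 8·v1 + 4·v2 = 0, so take v_2 = [1, -2]^T.
V = [v_1 v_2] = [[-4, 1], [9, -2]] has det V = -1, so V^{-1} = adj(V)/det V = [[2, 1], [9, 4]].
Modal coordinates z(0) = V^{-1} x(0): 2·1 + 1·3 = 5; 9·1 + 4·3 = 21; so z(0) = [5, 21]^T.
x_2(t) = Σ_i (v_i)_2 · z_i(0) · e^{λ_i t} (row 2 of V times the modal terms).
x_2(0.5) = 9·5·e^{-3·0.5} + (-2)·21·e^{-2·0.5} = 45·0.223130 + (-42)·0.367879 = -5.4101.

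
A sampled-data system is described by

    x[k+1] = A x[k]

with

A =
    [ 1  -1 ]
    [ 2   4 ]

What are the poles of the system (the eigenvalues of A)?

det(zI - A) = z^2 - (tr A)z + det A, with tr A = 1 + 4 = 5 and det A = 1·4 - (-1)·2 = 4 - (-2) = 6.
So p(z) = det(zI - A) = z^2 - 5z + 6.
Factor z^2 - 5z + 6: two numbers with sum 5 and product 6 are 3 and 2, so z^2 - 5z + 6 = (z - 3)(z - 2).
Hence p(z) = (z - 3) (z - 2), with roots 2, 3.

2, 3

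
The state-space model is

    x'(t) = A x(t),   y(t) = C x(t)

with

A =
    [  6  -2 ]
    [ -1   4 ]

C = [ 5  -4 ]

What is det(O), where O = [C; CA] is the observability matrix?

6

CA = [[34, -26]]
Observability matrix O = [C; CA] = [[5, -4], [34, -26]]
det(O) = 5·(-26) - (-4)·34 = -130 - (-136) = 6
Since det(O) ≠ 0, rank(O) = 2 and the system is completely observable.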